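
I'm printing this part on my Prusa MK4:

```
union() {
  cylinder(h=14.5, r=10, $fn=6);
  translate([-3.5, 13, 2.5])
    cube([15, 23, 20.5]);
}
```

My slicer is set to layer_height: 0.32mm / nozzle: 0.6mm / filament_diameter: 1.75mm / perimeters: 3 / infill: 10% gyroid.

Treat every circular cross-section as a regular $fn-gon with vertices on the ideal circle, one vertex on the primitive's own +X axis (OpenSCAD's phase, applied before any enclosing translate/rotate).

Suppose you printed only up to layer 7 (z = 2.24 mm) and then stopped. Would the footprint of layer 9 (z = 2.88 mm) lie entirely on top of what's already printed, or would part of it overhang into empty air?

Compare the two slices. At z = 2.24: the cylinder: section is a regular 6-gon, circumradius r=10 (area = (6/2)·10.000²·sin(360°/6) = 259.81 mm²); the cube at (-3.5, 13) is not intersected at this z (z outside [2.5, 23]); Taking the union: only the r=10 cylinder is present, so the union is just that shape — area = 259.81 mm². At z = 2.88: the r=10 cylinder contributes a regular 6-gon of circumradius 10 (area = (6/2)·10.000²·sin(360°/6) = 259.81 mm²); the cube at (-3.5, 13) (footprint 15×23) is included at this height (area 345.00 mm²); Taking the union: the 2 present regions are separate (no shared area or edge), so areas and boundary lengths simply add and each stays a separate island — area = 604.81 mm². Checking containment: at z = 2.88 the cross-section extends beyond the z = 2.24 cross-section by about 345.00 mm².

part overhangs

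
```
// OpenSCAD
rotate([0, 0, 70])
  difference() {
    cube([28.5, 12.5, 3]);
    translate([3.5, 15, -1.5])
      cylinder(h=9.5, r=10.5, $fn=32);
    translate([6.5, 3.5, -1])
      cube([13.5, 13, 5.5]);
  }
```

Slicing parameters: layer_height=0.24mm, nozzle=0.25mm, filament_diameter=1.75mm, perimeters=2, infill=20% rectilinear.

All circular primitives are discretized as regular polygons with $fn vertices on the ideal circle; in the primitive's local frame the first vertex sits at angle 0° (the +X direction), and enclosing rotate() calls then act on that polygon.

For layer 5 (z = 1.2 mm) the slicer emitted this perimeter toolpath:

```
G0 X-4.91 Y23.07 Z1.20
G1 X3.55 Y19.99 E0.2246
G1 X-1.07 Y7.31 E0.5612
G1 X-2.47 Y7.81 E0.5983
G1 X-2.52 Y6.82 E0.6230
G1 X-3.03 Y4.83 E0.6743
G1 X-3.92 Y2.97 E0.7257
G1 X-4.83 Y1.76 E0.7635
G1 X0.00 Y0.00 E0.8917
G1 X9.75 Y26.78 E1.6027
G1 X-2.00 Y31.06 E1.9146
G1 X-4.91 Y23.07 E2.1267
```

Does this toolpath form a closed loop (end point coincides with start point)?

Start point (G0): (-4.91, 23.07). End point (last G1): the path returns to the start — closed.

yes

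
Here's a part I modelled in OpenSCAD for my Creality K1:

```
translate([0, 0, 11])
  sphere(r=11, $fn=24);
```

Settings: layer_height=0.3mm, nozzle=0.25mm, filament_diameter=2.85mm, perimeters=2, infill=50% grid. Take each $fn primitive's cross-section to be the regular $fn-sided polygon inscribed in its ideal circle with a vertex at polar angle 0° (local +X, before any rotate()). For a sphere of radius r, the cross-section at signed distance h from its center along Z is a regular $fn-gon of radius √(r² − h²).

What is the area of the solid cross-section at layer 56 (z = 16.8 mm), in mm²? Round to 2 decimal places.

At z = 16.8 mm: the sphere: section is a regular 24-gon, circumradius = √(r²−h²) = √(11²−5.8²) = 9.347 (area = (24/2)·9.347²·sin(360°/24) = 271.33 mm²). Overall, the cross-section is a single solid region. Net area = 271.33 mm².

271.33 mm²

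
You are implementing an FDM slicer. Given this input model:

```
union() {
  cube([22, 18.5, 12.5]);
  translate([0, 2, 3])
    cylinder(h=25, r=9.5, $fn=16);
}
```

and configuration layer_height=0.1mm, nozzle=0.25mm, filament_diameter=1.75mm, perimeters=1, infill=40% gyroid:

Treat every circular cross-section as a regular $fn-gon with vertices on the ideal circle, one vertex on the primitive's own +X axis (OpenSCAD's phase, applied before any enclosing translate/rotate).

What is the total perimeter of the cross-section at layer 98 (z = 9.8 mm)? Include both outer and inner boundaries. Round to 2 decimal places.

At z = 9.8 mm: the 22×18.5 cube contributes its full rectangle (perimeter 81.00 mm); the r=9.5 cylinder at (0, 2) gives a regular 16-gon of circumradius 9.5 (constant along its height) (perimeter = 2·16·9.500·sin(180°/16) = 59.31 mm); Combining (union): the regions partially overlap (shared area 87.68 mm²), so the edge portions inside another operand are dropped and the merged outline is re-measured after clipping — boundary = 102.84 mm. Overall, the cross-section is a single solid region. Total boundary length (outer) = 102.84 mm.

102.84 mm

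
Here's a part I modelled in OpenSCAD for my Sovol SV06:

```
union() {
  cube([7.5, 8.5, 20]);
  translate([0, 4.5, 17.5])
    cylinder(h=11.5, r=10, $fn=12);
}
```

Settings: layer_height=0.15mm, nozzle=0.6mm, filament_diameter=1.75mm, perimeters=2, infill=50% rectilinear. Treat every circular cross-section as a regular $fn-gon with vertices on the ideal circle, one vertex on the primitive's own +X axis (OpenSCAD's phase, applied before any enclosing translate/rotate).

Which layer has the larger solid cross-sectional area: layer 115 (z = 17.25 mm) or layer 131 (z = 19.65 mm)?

layer 131 (z = 19.65 mm)

Layer 115 (z = 17.25): the cube (footprint 7.5×8.5) is included at this height (area 63.75 mm²); the cylinder at (0, 4.5) is absent (z outside [17.5, 29]); Taking the union: only the 7.5×8.5 cube is present, so the union is just that shape — area = 63.75 mm². So its area = 63.75 mm². Layer 131 (z = 19.65): the 7.5×8.5 cube contributes its full rectangle (area 63.75 mm²); the r=10 cylinder at (0, 4.5) contributes a regular 12-gon of circumradius 10 (area = (12/2)·10.000²·sin(360°/12) = 300.00 mm²); Merging all regions: the 7.5×8.5 cube lies entirely inside the r=10 cylinder at (0, 4.5), so the union is just the r=10 cylinder at (0, 4.5) — area = 300.00 mm². So its area = 300.00 mm². Layer 131 is larger (300.00 vs 63.75 mm²).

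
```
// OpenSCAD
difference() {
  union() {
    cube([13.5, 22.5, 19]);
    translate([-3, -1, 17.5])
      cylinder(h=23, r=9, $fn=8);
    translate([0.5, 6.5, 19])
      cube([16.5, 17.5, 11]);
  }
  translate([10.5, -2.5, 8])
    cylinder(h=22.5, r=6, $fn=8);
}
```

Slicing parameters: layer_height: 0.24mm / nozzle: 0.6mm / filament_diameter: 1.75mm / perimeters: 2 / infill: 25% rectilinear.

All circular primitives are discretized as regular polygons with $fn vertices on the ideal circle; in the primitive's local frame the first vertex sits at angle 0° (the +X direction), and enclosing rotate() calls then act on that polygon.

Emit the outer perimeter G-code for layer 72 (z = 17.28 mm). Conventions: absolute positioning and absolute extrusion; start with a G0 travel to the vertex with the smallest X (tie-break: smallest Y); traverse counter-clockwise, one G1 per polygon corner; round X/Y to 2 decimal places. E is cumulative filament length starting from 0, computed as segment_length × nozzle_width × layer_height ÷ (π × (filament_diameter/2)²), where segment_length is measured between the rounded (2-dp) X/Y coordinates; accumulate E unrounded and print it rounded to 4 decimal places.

At z = 17.28 mm: the cube is present — its section is the full 13.5×22.5 rectangle; the cylinder at (-3, -1) is not intersected at this z (z outside [17.5, 40.5]); the cube at (0.5, 6.5) is absent (z outside [19, 30]); Combining (union): only the 13.5×22.5 cube is present, so the union is just that shape — 1 connected region; the r=6 cylinder at (10.5, -2.5) contributes a regular 8-gon of circumradius 6; Taking the first minus the rest: starting from that combined region, the r=6 cylinder at (10.5, -2.5) partially overlaps it — only the 20.39 mm² overlap (of its 101.82 mm²) is removed, clipping the outline — 1 connected region. The outline is a single polygon with 7 vertices. Extrusion per mm of travel: 0.6 × 0.24 / (π × 0.875²) = 0.059868. Accumulating E over each segment gives final E = 4.2806.

G0 X0.00 Y0.00 Z17.28
G1 X5.54 Y0.00 E0.3317
G1 X6.26 Y1.74 E0.4444
G1 X10.50 Y3.50 E0.7192
G1 X13.50 Y2.26 E0.9136
G1 X13.50 Y22.50 E2.1253
G1 X0.00 Y22.50 E2.9335
G1 X0.00 Y0.00 E4.2806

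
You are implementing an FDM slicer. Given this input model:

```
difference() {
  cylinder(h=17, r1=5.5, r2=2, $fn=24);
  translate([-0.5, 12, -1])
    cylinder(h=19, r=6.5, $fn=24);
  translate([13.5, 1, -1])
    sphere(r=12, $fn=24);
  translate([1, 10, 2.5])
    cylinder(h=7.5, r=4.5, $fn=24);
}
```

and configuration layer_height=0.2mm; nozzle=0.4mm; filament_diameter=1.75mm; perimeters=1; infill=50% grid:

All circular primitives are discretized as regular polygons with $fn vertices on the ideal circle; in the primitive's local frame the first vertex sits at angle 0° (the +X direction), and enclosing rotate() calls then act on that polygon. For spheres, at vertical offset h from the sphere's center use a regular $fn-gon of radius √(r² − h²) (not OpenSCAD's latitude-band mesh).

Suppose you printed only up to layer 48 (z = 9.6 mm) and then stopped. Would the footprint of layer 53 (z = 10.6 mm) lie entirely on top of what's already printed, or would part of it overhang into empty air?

entirely on top

Compare the two slices. At z = 9.6: the cone contributes a regular 24-gon of circumradius 3.524 (interpolated between r1=5.5 and r2=2 at t=0.565) (area = (24/2)·3.524²·sin(360°/24) = 38.56 mm²); the r=6.5 cylinder at (-0.5, 12) gives a regular 24-gon of circumradius 6.5 (constant along its height) (area = (24/2)·6.500²·sin(360°/24) = 131.22 mm²); the r=12 sphere at (13.5, 1) contributes a regular 24-gon of circumradius √(12²−10.6²) = 5.625 (area = (24/2)·5.625²·sin(360°/24) = 98.27 mm²); the r=4.5 cylinder at (1, 10) gives a regular 24-gon of circumradius 4.5 (constant along its height) (area = (24/2)·4.500²·sin(360°/24) = 62.89 mm²); After the difference (first − rest): starting from the cone (38.56 mm²), the r=6.5 cylinder at (-0.5, 12) misses the remaining region (no effect); the r=12 sphere at (13.5, 1) misses the remaining region (no effect); the r=4.5 cylinder at (1, 10) misses the remaining region (no effect) — area = 38.56 mm². At z = 10.6: the cone contributes a regular 24-gon of circumradius 3.318 (interpolated between r1=5.5 and r2=2 at t=0.624) (area = (24/2)·3.318²·sin(360°/24) = 34.19 mm²); the r=6.5 cylinder at (-0.5, 12) gives a regular 24-gon of circumradius 6.5 (constant along its height) (area = (24/2)·6.500²·sin(360°/24) = 131.22 mm²); the r=12 sphere at (13.5, 1) slices to a regular 24-gon of circumradius 3.072 (√(r²−h²) with h=11.6 from center) (area = (24/2)·3.072²·sin(360°/24) = 29.32 mm²); the cylinder at (1, 10) is not intersected at this z (z outside [2.5, 10]); Taking the first minus the rest: starting from the cone (34.19 mm²), the r=6.5 cylinder at (-0.5, 12) misses the remaining region (no effect); the r=12 sphere at (13.5, 1) misses the remaining region (no effect) — area = 34.19 mm². Checking containment: the cross-section at z = 10.6 is a subset of the cross-section at z = 9.6.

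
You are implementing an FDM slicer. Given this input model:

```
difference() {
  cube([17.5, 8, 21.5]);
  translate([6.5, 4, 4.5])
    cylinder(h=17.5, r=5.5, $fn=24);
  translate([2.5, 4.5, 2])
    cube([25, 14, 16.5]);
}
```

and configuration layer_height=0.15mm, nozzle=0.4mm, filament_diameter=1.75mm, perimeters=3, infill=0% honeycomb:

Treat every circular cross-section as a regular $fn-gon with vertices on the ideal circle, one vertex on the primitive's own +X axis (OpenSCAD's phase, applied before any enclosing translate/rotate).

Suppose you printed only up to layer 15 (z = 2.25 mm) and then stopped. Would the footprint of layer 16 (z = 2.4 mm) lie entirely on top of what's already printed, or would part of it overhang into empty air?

entirely on top

Compare the two slices. At z = 2.25: the 17.5×8 cube contributes its full rectangle (area 140.00 mm²); the cylinder at (6.5, 4) does not reach this height (z outside [4.5, 22]); the cube at (2.5, 4.5) (footprint 25×14) is included at this height (area 350.00 mm²); After the difference (first − rest): starting from the 17.5×8 cube (140.00 mm²), the 25×14 cube at (2.5, 4.5) partially overlaps it — only the 52.50 mm² overlap (of its 350.00 mm²) is removed, clipping the outline — area = 87.50 mm². At z = 2.4: the cube is present — its section is the full 17.5×8 rectangle (area 140.00 mm²); the cylinder at (6.5, 4) is not intersected at this z (z outside [4.5, 22]); the cube at (2.5, 4.5) (footprint 25×14) is included at this height (area 350.00 mm²); Taking the first minus the rest: starting from the 17.5×8 cube (140.00 mm²), the 25×14 cube at (2.5, 4.5) partially overlaps it — only the 52.50 mm² overlap (of its 350.00 mm²) is removed, clipping the outline — area = 87.50 mm². Checking containment: the cross-section at z = 2.4 is a subset of the cross-section at z = 2.25.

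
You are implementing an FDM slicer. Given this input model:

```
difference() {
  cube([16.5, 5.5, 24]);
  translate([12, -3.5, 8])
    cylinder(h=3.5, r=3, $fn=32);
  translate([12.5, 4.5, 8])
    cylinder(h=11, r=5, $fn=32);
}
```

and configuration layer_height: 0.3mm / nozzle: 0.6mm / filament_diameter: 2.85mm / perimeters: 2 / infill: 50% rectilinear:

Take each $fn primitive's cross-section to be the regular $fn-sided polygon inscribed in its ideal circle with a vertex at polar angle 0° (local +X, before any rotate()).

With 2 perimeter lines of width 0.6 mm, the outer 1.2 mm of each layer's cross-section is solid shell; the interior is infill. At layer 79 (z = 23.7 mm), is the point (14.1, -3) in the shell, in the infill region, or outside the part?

outside

At z = 23.7 mm: the 16.5×5.5 cube contributes its full rectangle; the cylinder at (12, -3.5) does not reach this height (z outside [8, 11.5]); the cylinder at (12.5, 4.5) is absent (z outside [8, 19]); Subtracting the remaining from the first: none of the subtracted shapes is present at this height, so the 16.5×5.5 cube is unchanged — 1 connected region. Overall, the cross-section is a single solid region. The nearest boundary edge runs (0.00, 0.00)→(16.50, 0.00); distance from the point to it = 3.00 mm. The point is not inside any of the regions above, so it lies outside the cross-section (3.00 mm from the nearest boundary).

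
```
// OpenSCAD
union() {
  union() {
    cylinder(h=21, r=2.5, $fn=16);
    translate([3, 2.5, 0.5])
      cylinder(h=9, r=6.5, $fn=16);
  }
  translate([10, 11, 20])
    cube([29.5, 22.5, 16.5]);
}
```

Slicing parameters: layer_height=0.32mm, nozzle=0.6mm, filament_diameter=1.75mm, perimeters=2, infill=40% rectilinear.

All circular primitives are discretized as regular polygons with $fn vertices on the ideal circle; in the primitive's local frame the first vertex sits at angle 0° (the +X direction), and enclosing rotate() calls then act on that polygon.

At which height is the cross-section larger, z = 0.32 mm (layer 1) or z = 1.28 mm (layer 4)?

Layer 1 (z = 0.32): the r=2.5 cylinder contributes a regular 16-gon of circumradius 2.5 (area = (16/2)·2.500²·sin(360°/16) = 19.13 mm²); the cylinder at (3, 2.5) is absent (z outside [0.5, 9.5]); Combining (union): only the r=2.5 cylinder is present, so the union is just that shape — area = 19.13 mm²; the cube at (10, 11) is not intersected at this z (z outside [20, 36.5]); Taking the union: only the result so far is present, so the union is just that shape — area = 19.13 mm². So its area = 19.13 mm². Layer 4 (z = 1.28): the cylinder: section is a regular 16-gon, circumradius r=2.5 (area = (16/2)·2.500²·sin(360°/16) = 19.13 mm²); the r=6.5 cylinder at (3, 2.5) gives a regular 16-gon of circumradius 6.5 (constant along its height) (area = (16/2)·6.500²·sin(360°/16) = 129.35 mm²); Combining (union): the r=2.5 cylinder lies entirely inside the r=6.5 cylinder at (3, 2.5), so the union is just the r=6.5 cylinder at (3, 2.5) — area = 129.35 mm²; the cube at (10, 11) is absent (z outside [20, 36.5]); Merging all regions: only that combined region is present, so the union is just that shape — area = 129.35 mm². So its area = 129.35 mm². Layer 4 is larger (129.35 vs 19.13 mm²).

layer 4 (z = 1.28 mm)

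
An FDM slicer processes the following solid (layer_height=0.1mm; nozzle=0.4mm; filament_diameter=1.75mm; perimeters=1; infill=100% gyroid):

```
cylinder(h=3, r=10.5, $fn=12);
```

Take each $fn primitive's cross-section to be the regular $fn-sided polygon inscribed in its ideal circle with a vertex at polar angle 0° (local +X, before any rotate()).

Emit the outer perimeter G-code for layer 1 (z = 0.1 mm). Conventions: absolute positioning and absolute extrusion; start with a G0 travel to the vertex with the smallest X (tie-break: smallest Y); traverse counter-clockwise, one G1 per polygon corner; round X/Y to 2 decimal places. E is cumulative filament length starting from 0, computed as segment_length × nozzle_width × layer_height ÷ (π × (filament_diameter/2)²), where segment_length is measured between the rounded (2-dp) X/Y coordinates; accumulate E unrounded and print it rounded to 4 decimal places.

At z = 0.1 mm: the r=10.5 cylinder contributes a regular 12-gon of circumradius 10.5. The outline is a single polygon with 12 vertices. Extrusion per mm of travel: 0.4 × 0.1 / (π × 0.875²) = 0.016630. Accumulating E over each segment gives final E = 1.0845.

G0 X-10.50 Y0.00 Z0.10
G1 X-9.09 Y-5.25 E0.0904
G1 X-5.25 Y-9.09 E0.1807
G1 X0.00 Y-10.50 E0.2711
G1 X5.25 Y-9.09 E0.3615
G1 X9.09 Y-5.25 E0.4518
G1 X10.50 Y0.00 E0.5422
G1 X9.09 Y5.25 E0.6326
G1 X5.25 Y9.09 E0.7229
G1 X0.00 Y10.50 E0.8133
G1 X-5.25 Y9.09 E0.9037
G1 X-9.09 Y5.25 E0.9941
G1 X-10.50 Y0.00 E1.0845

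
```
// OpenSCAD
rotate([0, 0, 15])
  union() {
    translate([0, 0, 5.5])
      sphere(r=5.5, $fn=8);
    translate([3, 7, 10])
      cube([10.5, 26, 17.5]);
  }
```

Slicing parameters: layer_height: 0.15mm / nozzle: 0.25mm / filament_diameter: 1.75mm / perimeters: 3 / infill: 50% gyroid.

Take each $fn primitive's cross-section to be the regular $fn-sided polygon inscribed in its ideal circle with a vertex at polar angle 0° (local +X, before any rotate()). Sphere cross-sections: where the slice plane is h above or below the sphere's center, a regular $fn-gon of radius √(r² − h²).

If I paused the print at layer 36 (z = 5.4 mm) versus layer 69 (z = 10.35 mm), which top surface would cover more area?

Layer 36 (z = 5.4): the sphere: section is a regular 8-gon, circumradius = √(r²−h²) = √(5.5²−0.1²) = 5.499 (area = (8/2)·5.499²·sin(360°/8) = 85.53 mm²); the cube at (3, 7) is absent (z outside [10, 27.5]); Merging all regions: only the r=5.5 sphere is present, so the union is just that shape — area = 85.53 mm²; (whole slice rotated 15° about Z — lengths, areas and connectivity unchanged). So its area = 85.53 mm². Layer 69 (z = 10.35): the sphere: section is a regular 8-gon, circumradius = √(r²−h²) = √(5.5²−4.85²) = 2.594 (area = (8/2)·2.594²·sin(360°/8) = 19.03 mm²); the 10.5×26 cube at (3, 7) contributes its full rectangle (area 273.00 mm²); Combining (union): the 2 present regions are separate (no shared area or edge), so areas and boundary lengths simply add and each stays a separate island — area = 292.03 mm²; (whole slice rotated 15° about Z — lengths, areas and connectivity unchanged). So its area = 292.03 mm². Layer 69 is larger (292.03 vs 85.53 mm²).

layer 69 (z = 10.35 mm)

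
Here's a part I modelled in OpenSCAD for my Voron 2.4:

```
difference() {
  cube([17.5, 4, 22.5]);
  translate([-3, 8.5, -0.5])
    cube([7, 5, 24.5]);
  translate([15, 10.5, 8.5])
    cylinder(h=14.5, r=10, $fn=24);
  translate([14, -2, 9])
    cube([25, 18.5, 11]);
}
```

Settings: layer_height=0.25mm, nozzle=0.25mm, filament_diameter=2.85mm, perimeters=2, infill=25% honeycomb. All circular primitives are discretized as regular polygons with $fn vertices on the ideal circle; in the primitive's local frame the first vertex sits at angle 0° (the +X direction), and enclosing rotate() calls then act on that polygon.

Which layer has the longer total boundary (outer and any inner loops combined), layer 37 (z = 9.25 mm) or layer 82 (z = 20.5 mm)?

layer 82 (z = 20.5 mm)

Layer 37 (z = 9.25): the cube is present — its section is the full 17.5×4 rectangle (perimeter 43.00 mm); the cube at (-3, 8.5) (footprint 7×5) is included at this height (perimeter 24.00 mm); the cylinder at (15, 10.5): section is a regular 24-gon, circumradius r=10 (perimeter = 2·24·10.000·sin(180°/24) = 62.65 mm); the 25×18.5 cube at (14, -2) contributes its full rectangle (perimeter 87.00 mm); Taking the first minus the rest: starting from the 17.5×4 cube, the 7×5 cube at (-3, 8.5) misses the remaining region (no effect); the r=10 cylinder at (15, 10.5) partially overlaps it — only the 26.32 mm² overlap (of its 310.58 mm²) is removed, clipping the outline; the 25×18.5 cube at (14, -2) partially overlaps it — only the 2.23 mm² overlap (of its 462.50 mm²) is removed, clipping the outline — boundary = 33.67 mm. So its perimeter = 33.67 mm. Layer 82 (z = 20.5): the cube (footprint 17.5×4) is included at this height (perimeter 43.00 mm); the cube at (-3, 8.5) is present — its section is the full 7×5 rectangle (perimeter 24.00 mm); the cylinder at (15, 10.5): section is a regular 24-gon, circumradius r=10 (perimeter = 2·24·10.000·sin(180°/24) = 62.65 mm); the cube at (14, -2) is absent (z outside [9, 20]); After the difference (first − rest): starting from the 17.5×4 cube, the 7×5 cube at (-3, 8.5) misses the remaining region (no effect); the r=10 cylinder at (15, 10.5) partially overlaps it — only the 26.32 mm² overlap (of its 310.58 mm²) is removed, clipping the outline — boundary = 40.89 mm. So its perimeter = 40.89 mm. Layer 82 is larger (40.89 vs 33.67 mm).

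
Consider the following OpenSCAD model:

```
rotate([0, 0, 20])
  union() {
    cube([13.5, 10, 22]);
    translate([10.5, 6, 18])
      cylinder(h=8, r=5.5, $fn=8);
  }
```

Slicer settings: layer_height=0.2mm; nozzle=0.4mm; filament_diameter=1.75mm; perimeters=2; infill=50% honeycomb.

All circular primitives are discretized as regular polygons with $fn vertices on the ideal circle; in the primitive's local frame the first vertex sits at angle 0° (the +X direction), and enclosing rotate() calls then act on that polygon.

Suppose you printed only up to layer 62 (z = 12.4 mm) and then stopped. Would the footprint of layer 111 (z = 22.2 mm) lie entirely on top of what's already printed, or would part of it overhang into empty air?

part overhangs

Compare the two slices. At z = 12.4: the cube (footprint 13.5×10) is included at this height (area 135.00 mm²); the cylinder at (10.5, 6) is not intersected at this z (z outside [18, 26]); Merging all regions: only the 13.5×10 cube is present, so the union is just that shape — area = 135.00 mm²; (rotated 20° about Z; rotation is an isometry so areas/perimeters/island counts are preserved). At z = 22.2: the cube is not intersected at this z (z outside [0, 22]); the r=5.5 cylinder at (10.5, 6) contributes a regular 8-gon of circumradius 5.5 (area = (8/2)·5.500²·sin(360°/8) = 85.56 mm²); Taking the union: only the r=5.5 cylinder at (10.5, 6) is present, so the union is just that shape — area = 85.56 mm²; (whole slice rotated 20° about Z — lengths, areas and connectivity unchanged). Checking containment: at z = 22.2 the cross-section extends beyond the z = 12.4 cross-section by about 18.86 mm².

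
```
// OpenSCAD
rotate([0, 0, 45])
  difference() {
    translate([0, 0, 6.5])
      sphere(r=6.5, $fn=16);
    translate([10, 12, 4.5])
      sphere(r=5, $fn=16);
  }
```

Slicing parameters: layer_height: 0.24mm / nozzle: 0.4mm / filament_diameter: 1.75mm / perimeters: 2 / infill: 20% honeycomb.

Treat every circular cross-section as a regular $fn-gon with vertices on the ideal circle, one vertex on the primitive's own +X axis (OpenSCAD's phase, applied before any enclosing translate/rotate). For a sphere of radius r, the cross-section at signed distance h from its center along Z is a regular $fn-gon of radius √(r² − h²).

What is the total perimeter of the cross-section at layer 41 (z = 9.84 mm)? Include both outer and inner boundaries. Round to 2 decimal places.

At z = 9.84 mm: the r=6.5 sphere contributes a regular 16-gon of circumradius √(6.5²−3.34²) = 5.576 (perimeter = 2·16·5.576·sin(180°/16) = 34.81 mm); the sphere at (10, 12) is not intersected at this z (|z−center|=5.340 > r=5); Subtracting the remaining from the first: none of the subtracted shapes is present at this height, so the r=6.5 sphere is unchanged — boundary = 34.81 mm; (rotated 45° about Z; rotation is an isometry so areas/perimeters/island counts are preserved). Overall, the cross-section is a single solid region. Total boundary length (outer) = 34.81 mm.

34.81 mm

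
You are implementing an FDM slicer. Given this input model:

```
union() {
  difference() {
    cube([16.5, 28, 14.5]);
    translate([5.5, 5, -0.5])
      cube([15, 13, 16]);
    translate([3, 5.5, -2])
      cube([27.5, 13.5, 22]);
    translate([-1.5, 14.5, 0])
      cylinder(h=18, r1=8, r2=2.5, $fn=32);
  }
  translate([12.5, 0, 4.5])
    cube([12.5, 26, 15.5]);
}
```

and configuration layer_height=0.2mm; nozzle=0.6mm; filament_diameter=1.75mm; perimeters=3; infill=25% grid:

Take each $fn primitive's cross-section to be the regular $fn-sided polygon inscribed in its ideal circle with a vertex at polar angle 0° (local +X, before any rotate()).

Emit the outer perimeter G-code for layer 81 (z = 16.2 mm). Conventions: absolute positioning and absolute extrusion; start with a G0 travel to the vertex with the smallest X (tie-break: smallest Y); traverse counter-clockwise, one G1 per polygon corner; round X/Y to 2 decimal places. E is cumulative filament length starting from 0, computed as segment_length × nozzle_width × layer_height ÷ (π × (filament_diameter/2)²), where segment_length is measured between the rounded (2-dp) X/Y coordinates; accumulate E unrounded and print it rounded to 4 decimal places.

G0 X12.50 Y0.00 Z16.20
G1 X25.00 Y0.00 E0.6236
G1 X25.00 Y26.00 E1.9208
G1 X12.50 Y26.00 E2.5444
G1 X12.50 Y0.00 E3.8415

At z = 16.2 mm: the cube is not intersected at this z (z outside [0, 14.5]); the cube at (5.5, 5) does not reach this height (z outside [-0.5, 15.5]); the cube at (3, 5.5) (footprint 27.5×13.5) is included at this height; the cone at (-1.5, 14.5) (r1=8→r2=2.5) has section circumradius 3.050 here — a regular 32-gon; After the difference (first − rest): the first operand is absent here, so nothing remains; the cube at (12.5, 0) is present — its section is the full 12.5×26 rectangle; Merging all regions: only the 12.5×26 cube at (12.5, 0) is present, so the union is just that shape — 1 connected region. The outline is a single polygon with 4 vertices. Extrusion per mm of travel: 0.6 × 0.2 / (π × 0.875²) = 0.049890. Accumulating E over each segment gives final E = 3.8415.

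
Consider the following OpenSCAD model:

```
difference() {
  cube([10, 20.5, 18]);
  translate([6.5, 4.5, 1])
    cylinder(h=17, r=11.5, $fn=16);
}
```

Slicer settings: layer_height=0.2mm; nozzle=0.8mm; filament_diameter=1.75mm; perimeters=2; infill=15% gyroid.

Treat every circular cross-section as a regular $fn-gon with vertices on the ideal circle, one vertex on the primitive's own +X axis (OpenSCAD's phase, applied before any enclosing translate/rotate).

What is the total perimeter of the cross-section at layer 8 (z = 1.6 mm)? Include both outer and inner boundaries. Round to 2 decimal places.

32.55 mm

At z = 1.6 mm: the cube (footprint 10×20.5) is included at this height (perimeter 61.00 mm); the r=11.5 cylinder at (6.5, 4.5) contributes a regular 16-gon of circumradius 11.5 (perimeter = 2·16·11.500·sin(180°/16) = 71.79 mm); Taking the first minus the rest: starting from the 10×20.5 cube, the r=11.5 cylinder at (6.5, 4.5) partially overlaps it — only the 153.55 mm² overlap (of its 404.88 mm²) is removed, clipping the outline — boundary = 32.55 mm. Overall, the cross-section is a single solid region. Total boundary length (outer) = 32.55 mm.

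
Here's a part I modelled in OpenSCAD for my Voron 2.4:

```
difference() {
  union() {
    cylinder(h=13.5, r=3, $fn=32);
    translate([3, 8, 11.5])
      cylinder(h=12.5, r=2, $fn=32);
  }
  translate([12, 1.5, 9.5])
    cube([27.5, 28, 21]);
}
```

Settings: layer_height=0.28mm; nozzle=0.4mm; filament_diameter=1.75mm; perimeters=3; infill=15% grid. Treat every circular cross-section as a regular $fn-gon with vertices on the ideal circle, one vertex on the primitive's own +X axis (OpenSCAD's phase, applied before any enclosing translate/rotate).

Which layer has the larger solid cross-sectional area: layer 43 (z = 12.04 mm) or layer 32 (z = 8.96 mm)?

layer 43 (z = 12.04 mm)

Layer 43 (z = 12.04): the r=3 cylinder gives a regular 32-gon of circumradius 3 (constant along its height) (area = (32/2)·3.000²·sin(360°/32) = 28.09 mm²); the r=2 cylinder at (3, 8) contributes a regular 32-gon of circumradius 2 (area = (32/2)·2.000²·sin(360°/32) = 12.49 mm²); Merging all regions: the 2 present regions are separate (no shared area or edge), so areas and boundary lengths simply add and each stays a separate island — area = 40.58 mm²; the 27.5×28 cube at (12, 1.5) contributes its full rectangle (area 770.00 mm²); After the difference (first − rest): starting from that combined region (40.58 mm²), the 27.5×28 cube at (12, 1.5) misses the remaining region (no effect) — area = 40.58 mm². So its area = 40.58 mm². Layer 32 (z = 8.96): the cylinder: section is a regular 32-gon, circumradius r=3 (area = (32/2)·3.000²·sin(360°/32) = 28.09 mm²); the cylinder at (3, 8) does not reach this height (z outside [11.5, 24]); Merging all regions: only the r=3 cylinder is present, so the union is just that shape — area = 28.09 mm²; the cube at (12, 1.5) is absent (z outside [9.5, 30.5]); Taking the first minus the rest: none of the subtracted shapes is present at this height, so that combined region is unchanged — area = 28.09 mm². So its area = 28.09 mm². Layer 43 is larger (40.58 vs 28.09 mm²).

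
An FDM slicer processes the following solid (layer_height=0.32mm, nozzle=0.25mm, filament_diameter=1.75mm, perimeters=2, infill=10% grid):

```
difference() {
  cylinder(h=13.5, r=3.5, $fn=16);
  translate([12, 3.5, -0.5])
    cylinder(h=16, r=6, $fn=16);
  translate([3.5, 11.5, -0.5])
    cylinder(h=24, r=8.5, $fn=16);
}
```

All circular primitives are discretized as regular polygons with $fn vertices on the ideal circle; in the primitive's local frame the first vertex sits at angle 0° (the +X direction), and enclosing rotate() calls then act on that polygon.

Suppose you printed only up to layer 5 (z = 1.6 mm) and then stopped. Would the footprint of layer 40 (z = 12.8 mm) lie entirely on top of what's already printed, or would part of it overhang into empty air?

entirely on top

Compare the two slices. At z = 1.6: the cylinder: section is a regular 16-gon, circumradius r=3.5 (area = (16/2)·3.500²·sin(360°/16) = 37.50 mm²); the cylinder at (12, 3.5): section is a regular 16-gon, circumradius r=6 (area = (16/2)·6.000²·sin(360°/16) = 110.21 mm²); the r=8.5 cylinder at (3.5, 11.5) contributes a regular 16-gon of circumradius 8.5 (area = (16/2)·8.500²·sin(360°/16) = 221.19 mm²); Taking the first minus the rest: starting from the r=3.5 cylinder (37.50 mm²), the r=6 cylinder at (12, 3.5) misses the remaining region (no effect); the r=8.5 cylinder at (3.5, 11.5) misses the remaining region (no effect) — area = 37.50 mm². At z = 12.8: the cylinder: section is a regular 16-gon, circumradius r=3.5 (area = (16/2)·3.500²·sin(360°/16) = 37.50 mm²); the r=6 cylinder at (12, 3.5) gives a regular 16-gon of circumradius 6 (constant along its height) (area = (16/2)·6.000²·sin(360°/16) = 110.21 mm²); the r=8.5 cylinder at (3.5, 11.5) gives a regular 16-gon of circumradius 8.5 (constant along its height) (area = (16/2)·8.500²·sin(360°/16) = 221.19 mm²); After the difference (first − rest): starting from the r=3.5 cylinder (37.50 mm²), the r=6 cylinder at (12, 3.5) misses the remaining region (no effect); the r=8.5 cylinder at (3.5, 11.5) misses the remaining region (no effect) — area = 37.50 mm². Checking containment: the cross-section at z = 12.8 is a subset of the cross-section at z = 1.6.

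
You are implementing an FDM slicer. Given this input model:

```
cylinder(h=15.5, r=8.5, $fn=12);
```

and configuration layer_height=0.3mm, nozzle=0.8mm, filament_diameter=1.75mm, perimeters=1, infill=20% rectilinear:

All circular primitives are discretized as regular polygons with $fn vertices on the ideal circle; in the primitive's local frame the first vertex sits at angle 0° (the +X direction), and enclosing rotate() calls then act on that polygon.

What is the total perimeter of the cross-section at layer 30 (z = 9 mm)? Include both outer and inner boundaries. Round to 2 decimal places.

At z = 9 mm: the r=8.5 cylinder contributes a regular 12-gon of circumradius 8.5 (perimeter = 2·12·8.500·sin(180°/12) = 52.80 mm). Overall, the cross-section is a single solid region. Total boundary length (outer) = 52.80 mm.

52.80 mm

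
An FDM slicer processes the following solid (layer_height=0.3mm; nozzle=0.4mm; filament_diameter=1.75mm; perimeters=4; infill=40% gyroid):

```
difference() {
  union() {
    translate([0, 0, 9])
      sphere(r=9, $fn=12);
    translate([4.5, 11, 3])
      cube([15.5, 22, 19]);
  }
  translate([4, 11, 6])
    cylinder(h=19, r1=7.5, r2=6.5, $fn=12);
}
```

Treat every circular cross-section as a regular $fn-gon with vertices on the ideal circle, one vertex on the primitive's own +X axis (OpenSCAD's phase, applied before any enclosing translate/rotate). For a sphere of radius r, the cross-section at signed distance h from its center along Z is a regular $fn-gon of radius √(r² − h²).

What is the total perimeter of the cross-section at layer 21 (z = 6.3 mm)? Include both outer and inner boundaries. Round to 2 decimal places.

At z = 6.3 mm: the sphere: section is a regular 12-gon, circumradius = √(r²−h²) = √(9²−2.7²) = 8.585 (perimeter = 2·12·8.585·sin(180°/12) = 53.33 mm); the cube at (4.5, 11) is present — its section is the full 15.5×22 rectangle (perimeter 75.00 mm); Taking the union: the 2 present regions are separate (no shared area or edge), so areas and boundary lengths simply add and each stays a separate island — boundary = 128.33 mm; the cone at (4, 11): at t=0.016 of its height the radius interpolates to r₁+(r₂−r₁)t = 7.484, giving a regular 12-gon of that circumradius (perimeter = 2·12·7.484·sin(180°/12) = 46.49 mm); Taking the first minus the rest: starting from the result so far, the cone at (4, 11) partially overlaps it — only the 66.84 mm² overlap (of its 168.04 mm²) is removed, clipping the outline — boundary = 125.46 mm. Overall, the cross-section has 2 separate islands. Total boundary length (outer) = 125.46 mm.

125.46 mm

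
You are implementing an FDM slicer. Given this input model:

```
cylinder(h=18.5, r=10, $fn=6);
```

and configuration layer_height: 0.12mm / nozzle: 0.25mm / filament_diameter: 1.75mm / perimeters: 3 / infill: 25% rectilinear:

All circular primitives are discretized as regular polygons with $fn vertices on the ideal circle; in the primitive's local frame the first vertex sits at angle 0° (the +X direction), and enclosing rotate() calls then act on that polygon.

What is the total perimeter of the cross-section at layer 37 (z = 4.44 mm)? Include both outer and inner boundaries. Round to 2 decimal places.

At z = 4.44 mm: the r=10 cylinder contributes a regular 6-gon of circumradius 10 (perimeter = 2·6·10.000·sin(180°/6) = 60.00 mm). Overall, the cross-section is a single solid region. Total boundary length (outer) = 60.00 mm.

60.00 mm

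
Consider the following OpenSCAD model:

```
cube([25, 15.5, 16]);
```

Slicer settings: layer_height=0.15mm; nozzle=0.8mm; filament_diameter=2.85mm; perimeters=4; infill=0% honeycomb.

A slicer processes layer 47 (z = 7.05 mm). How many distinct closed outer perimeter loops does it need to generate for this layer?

At z = 7.05 mm: the cube is present — its section is the full 25×15.5 rectangle. The result has 1 disconnected region.

1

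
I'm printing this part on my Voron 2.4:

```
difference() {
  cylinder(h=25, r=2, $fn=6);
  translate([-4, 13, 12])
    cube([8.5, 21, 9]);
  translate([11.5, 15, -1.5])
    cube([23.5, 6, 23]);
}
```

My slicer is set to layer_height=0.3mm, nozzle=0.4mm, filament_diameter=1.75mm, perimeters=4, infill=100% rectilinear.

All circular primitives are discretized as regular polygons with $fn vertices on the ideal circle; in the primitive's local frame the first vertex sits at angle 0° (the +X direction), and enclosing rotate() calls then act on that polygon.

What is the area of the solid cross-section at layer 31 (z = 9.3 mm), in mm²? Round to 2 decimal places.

At z = 9.3 mm: the r=2 cylinder gives a regular 6-gon of circumradius 2 (constant along its height) (area = (6/2)·2.000²·sin(360°/6) = 10.39 mm²); the cube at (-4, 13) is not intersected at this z (z outside [12, 21]); the cube at (11.5, 15) (footprint 23.5×6) is included at this height (area 141.00 mm²); Taking the first minus the rest: starting from the r=2 cylinder (10.39 mm²), the 23.5×6 cube at (11.5, 15) misses the remaining region (no effect) — area = 10.39 mm². Overall, the cross-section is a single solid region. Net area = 10.39 mm².

10.39 mm²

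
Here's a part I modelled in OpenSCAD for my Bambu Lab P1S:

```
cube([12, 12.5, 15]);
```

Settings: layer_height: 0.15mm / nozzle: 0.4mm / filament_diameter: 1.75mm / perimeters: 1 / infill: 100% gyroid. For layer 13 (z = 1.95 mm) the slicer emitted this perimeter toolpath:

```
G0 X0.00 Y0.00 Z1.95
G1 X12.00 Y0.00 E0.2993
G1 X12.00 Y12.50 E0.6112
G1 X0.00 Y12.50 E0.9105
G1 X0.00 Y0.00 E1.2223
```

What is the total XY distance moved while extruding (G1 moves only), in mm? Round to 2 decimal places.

Sum the Euclidean lengths of each G1 segment: total = 49.00 mm.

49.00 mm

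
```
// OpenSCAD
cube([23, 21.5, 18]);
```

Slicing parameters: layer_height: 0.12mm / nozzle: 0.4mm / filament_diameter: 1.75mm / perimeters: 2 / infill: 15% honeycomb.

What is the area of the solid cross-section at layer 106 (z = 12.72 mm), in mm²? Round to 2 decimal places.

494.50 mm²

At z = 12.72 mm: the cube (footprint 23×21.5) is included at this height (area 494.50 mm²). Overall, the cross-section is a single solid region. Net area = 494.50 mm².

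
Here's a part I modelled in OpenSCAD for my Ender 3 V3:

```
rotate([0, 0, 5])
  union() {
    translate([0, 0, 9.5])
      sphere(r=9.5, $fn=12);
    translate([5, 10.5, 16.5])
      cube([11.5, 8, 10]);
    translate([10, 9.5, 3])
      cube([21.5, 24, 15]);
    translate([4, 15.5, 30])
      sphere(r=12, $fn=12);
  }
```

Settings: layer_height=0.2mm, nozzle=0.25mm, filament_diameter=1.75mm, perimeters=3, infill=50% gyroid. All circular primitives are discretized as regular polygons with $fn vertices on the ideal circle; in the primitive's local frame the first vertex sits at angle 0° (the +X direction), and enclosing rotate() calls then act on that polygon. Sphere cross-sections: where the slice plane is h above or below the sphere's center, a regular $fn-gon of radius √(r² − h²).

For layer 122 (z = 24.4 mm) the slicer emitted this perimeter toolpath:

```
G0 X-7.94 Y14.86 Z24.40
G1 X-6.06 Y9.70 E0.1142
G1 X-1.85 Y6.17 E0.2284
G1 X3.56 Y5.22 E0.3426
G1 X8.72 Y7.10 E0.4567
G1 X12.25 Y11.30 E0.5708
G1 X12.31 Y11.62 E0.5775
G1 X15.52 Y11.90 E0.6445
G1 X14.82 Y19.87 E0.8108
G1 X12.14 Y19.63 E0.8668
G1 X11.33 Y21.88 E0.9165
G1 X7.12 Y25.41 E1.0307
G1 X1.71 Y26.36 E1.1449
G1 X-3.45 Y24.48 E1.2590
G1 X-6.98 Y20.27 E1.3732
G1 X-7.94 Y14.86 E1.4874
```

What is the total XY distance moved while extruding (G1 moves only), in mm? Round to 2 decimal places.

Sum the Euclidean lengths of each G1 segment: total = 71.55 mm.

71.55 mm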